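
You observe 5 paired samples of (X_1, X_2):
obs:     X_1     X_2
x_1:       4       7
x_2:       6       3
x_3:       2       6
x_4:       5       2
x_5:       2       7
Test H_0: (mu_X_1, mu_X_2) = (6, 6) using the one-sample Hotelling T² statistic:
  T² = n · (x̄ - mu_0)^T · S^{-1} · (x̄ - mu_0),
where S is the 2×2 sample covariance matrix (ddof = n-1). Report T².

Step 1 — sample mean vector:
  mean(X_1) = (4 + 6 + 2 + 5 + 2) / 5 = 19/5 = 3.8
  mean(X_2) = (7 + 3 + 6 + 2 + 7) / 5 = 25/5 = 5
  x̄ = (3.8, 5),  deviation x̄ - mu_0 = (3.8, 5) - (6, 6) = (-2.2, -1).

Step 2 — sample covariance matrix, S[i,j] = (1/(n-1)) · Σ_k (x_{k,i} - mean_i) · (x_{k,j} - mean_j), divisor n-1 = 4:
  S[X_1,X_1] = ((0.2)·(0.2) + (2.2)·(2.2) + (-1.8)·(-1.8) + (1.2)·(1.2) + (-1.8)·(-1.8)) / 4 = 12.8/4 = 3.2
  S[X_1,X_2] = ((0.2)·(2) + (2.2)·(-2) + (-1.8)·(1) + (1.2)·(-3) + (-1.8)·(2)) / 4 = -13/4 = -3.25
  S[X_2,X_2] = ((2)·(2) + (-2)·(-2) + (1)·(1) + (-3)·(-3) + (2)·(2)) / 4 = 22/4 = 5.5
  S = [[3.2, -3.25],
 [-3.25, 5.5]].

Step 3 — invert S. det(S) = 3.2·5.5 - (-3.25)² = 7.0375.
  S^{-1} = (1/det) · [[d, -b], [-b, a]] = [[0.7815, 0.4618],
 [0.4618, 0.4547]].

Step 4 — quadratic form (x̄ - mu_0)^T · S^{-1} · (x̄ - mu_0):
  S^{-1} · (x̄ - mu_0) = (-2.1812, -1.4707),
  (x̄ - mu_0)^T · [...] = (-2.2)·(-2.1812) + (-1)·(-1.4707) = 6.2693.

Step 5 — scale by n: T² = 5 · 6.2693 = 31.3464.

T² ≈ 31.3464


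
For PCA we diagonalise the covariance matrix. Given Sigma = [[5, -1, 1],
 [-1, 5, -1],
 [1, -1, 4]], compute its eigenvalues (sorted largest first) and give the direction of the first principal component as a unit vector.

Step 1 — characteristic polynomial p(λ) = det(λI - Sigma) = λ³ - tr·λ² + c_1·λ - det, where tr = trace, c_1 = sum of the principal 2×2 minors, det = det(Sigma):
  tr = 5 + 5 + 4 = 14,
  c_1 = (5·5 - (-1)²) + (5·4 - (1)²) + (5·4 - (-1)²) = 24 + 19 + 19 = 62,
  det = 5·(5·4 - (-1)²) - (-1)·((-1)·4 - (-1)·(1)) + (1)·((-1)·(-1) - 5·(1)) = 5·(19) - (-1)·(-3) + (1)·(-4) = 88.
  So p(λ) = λ³ - 14λ² + 62λ - 88.
Step 2 — look for an integer root (rational root theorem: any rational root is an integer divisor of 88). Testing λ = 4:
  p(4) = 64 - 224 + 248 - 88 = 0  ✓
  Dividing out (λ - 4): p(λ) = (λ - 4)(λ² - 10λ + 22).
Step 3 — remaining eigenvalues from the quadratic λ² - 10λ + 22 = 0:
  Δ = 10² - 4·22 = 100 - 88 = 12,  λ = (10 ± √12)/2 = (10 ± 3.4641)/2 ≈ 6.7321 or 3.2679.
  Sorted: λ_1 = 6.7321,  λ_2 = 4,  λ_3 = 3.2679  (check: sum = 14 = tr ✓).

Step 4 — unit eigenvector for λ_1 ≈ 6.7321: v spans the null space of (Sigma - λ_1 I), whose rows are
  r_1 = (-1.7321, -1, 1),  r_2 = (-1, -1.7321, -1),  r_3 = (1, -1, -2.7321).
  v is orthogonal to every row, so take v ∝ r_1 × r_2 = ((-1)·(-1) - (1)·(-1.7321), (1)·(-1) - (-1.7321)·(-1), (-1.7321)·(-1.7321) - (-1)·(-1)) ≈ (2.7321, -2.7321, 2).
  Let u = (2.7321, -2.7321, 2).
  ||u|| = √((2.7321)² + (-2.7321)² + (2)²) = √(18.9282) ≈ 4.3507,  v_1 = u/||u|| ≈ (0.628, -0.628, 0.4597) (||v_1|| = 1).

λ_1 = 6.7321,  λ_2 = 4,  λ_3 = 3.2679;  v_1 ≈ (0.628, -0.628, 0.4597)


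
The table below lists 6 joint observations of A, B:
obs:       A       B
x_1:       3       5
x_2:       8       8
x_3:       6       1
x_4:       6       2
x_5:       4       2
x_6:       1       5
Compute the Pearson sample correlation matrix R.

Step 1 — column means:
  mean(A) = (3 + 8 + 6 + 6 + 4 + 1) / 6 = 28/6 = 4.6667
  mean(B) = (5 + 8 + 1 + 2 + 2 + 5) / 6 = 23/6 = 3.8333

Step 2 — sample variances and covariances s[i,j] = (1/(n-1)) · Σ_k (x_{k,i} - mean_i) · (x_{k,j} - mean_j), with n-1 = 5:
  s[A,A] = ((-1.6667)·(-1.6667) + (3.3333)·(3.3333) + (1.3333)·(1.3333) + (1.3333)·(1.3333) + (-0.6667)·(-0.6667) + (-3.6667)·(-3.6667)) / 5 = 31.3333/5 = 6.2667
  s[A,B] = ((-1.6667)·(1.1667) + (3.3333)·(4.1667) + (1.3333)·(-2.8333) + (1.3333)·(-1.8333) + (-0.6667)·(-1.8333) + (-3.6667)·(1.1667)) / 5 = 2.6667/5 = 0.5333
  s[B,B] = ((1.1667)·(1.1667) + (4.1667)·(4.1667) + (-2.8333)·(-2.8333) + (-1.8333)·(-1.8333) + (-1.8333)·(-1.8333) + (1.1667)·(1.1667)) / 5 = 34.8333/5 = 6.9667
  Sample standard deviations s_i = √(s[i,i]):
  s(A) = √(6.2667) = 2.5033
  s(B) = √(6.9667) = 2.6394

Step 3 — r_{ij} = s_{ij} / (s_i · s_j):
  r[A,A] = 1 (diagonal).
  r[A,B] = 0.5333 / (2.5033 · 2.6394) = 0.5333 / 6.6074 = 0.0807
  r[B,B] = 1 (diagonal).

R is symmetric with unit diagonal. Assembling:

R = [[1, 0.0807],
 [0.0807, 1]]


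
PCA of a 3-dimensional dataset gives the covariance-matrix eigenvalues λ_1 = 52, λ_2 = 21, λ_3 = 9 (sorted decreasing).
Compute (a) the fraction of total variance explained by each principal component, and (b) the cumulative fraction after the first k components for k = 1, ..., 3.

Step 1 — total variance = trace(Sigma) = Σ λ_i = 52 + 21 + 9 = 82.

Step 2 — fraction explained by component i = λ_i / Σ λ:
  PC1: 52/82 = 0.6341
  PC2: 21/82 = 0.2561
  PC3: 9/82 = 0.1098

Step 3 — cumulative fraction after k components = (λ_1 + ... + λ_k) / Σ λ:
  k = 1: 52/82 = 0.6341
  k = 2: (52 + 21)/82 = 73/82 = 0.8902
  k = 3: (52 + 21 + 9)/82 = 82/82 = 1

Summary (fraction, with percent):

explained: PC1 0.6341 (63.41%), PC2 0.2561 (25.61%), PC3 0.1098 (10.98%);  cumulative: 0.6341, 0.8902, 1


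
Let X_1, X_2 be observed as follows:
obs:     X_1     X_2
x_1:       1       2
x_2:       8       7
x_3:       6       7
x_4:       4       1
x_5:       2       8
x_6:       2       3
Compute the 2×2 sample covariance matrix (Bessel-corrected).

Step 1 — column means:
  mean(X_1) = (1 + 8 + 6 + 4 + 2 + 2) / 6 = 23/6 = 3.8333
  mean(X_2) = (2 + 7 + 7 + 1 + 8 + 3) / 6 = 28/6 = 4.6667

Step 2 — sample covariance S[i,j] = (1/(n-1)) · Σ_k (x_{k,i} - mean_i) · (x_{k,j} - mean_j), with n-1 = 5.
  S[X_1,X_1] = ((-2.8333)·(-2.8333) + (4.1667)·(4.1667) + (2.1667)·(2.1667) + (0.1667)·(0.1667) + (-1.8333)·(-1.8333) + (-1.8333)·(-1.8333)) / 5 = 36.8333/5 = 7.3667
  S[X_1,X_2] = ((-2.8333)·(-2.6667) + (4.1667)·(2.3333) + (2.1667)·(2.3333) + (0.1667)·(-3.6667) + (-1.8333)·(3.3333) + (-1.8333)·(-1.6667)) / 5 = 18.6667/5 = 3.7333
  S[X_2,X_2] = ((-2.6667)·(-2.6667) + (2.3333)·(2.3333) + (2.3333)·(2.3333) + (-3.6667)·(-3.6667) + (3.3333)·(3.3333) + (-1.6667)·(-1.6667)) / 5 = 45.3333/5 = 9.0667

S is symmetric (S[j,i] = S[i,j]). Assembling:

S = [[7.3667, 3.7333],
 [3.7333, 9.0667]]


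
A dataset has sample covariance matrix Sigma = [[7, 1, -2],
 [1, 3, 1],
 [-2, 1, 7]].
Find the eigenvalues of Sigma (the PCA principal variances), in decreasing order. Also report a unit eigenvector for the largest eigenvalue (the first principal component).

Step 1 — characteristic polynomial p(λ) = det(λI - Sigma) = λ³ - tr·λ² + c_1·λ - det, where tr = trace, c_1 = sum of the principal 2×2 minors, det = det(Sigma):
  tr = 7 + 3 + 7 = 17,
  c_1 = (7·3 - (1)²) + (7·7 - (-2)²) + (3·7 - (1)²) = 20 + 45 + 20 = 85,
  det = 7·(3·7 - (1)²) - (1)·((1)·7 - (1)·(-2)) + (-2)·((1)·(1) - 3·(-2)) = 7·(20) - (1)·(9) + (-2)·(7) = 117.
  So p(λ) = λ³ - 17λ² + 85λ - 117.
Step 2 — look for an integer root (rational root theorem: any rational root is an integer divisor of 117). Testing λ = 9:
  p(9) = 729 - 1377 + 765 - 117 = 0  ✓
  Dividing out (λ - 9): p(λ) = (λ - 9)(λ² - 8λ + 13).
Step 3 — remaining eigenvalues from the quadratic λ² - 8λ + 13 = 0:
  Δ = 8² - 4·13 = 64 - 52 = 12,  λ = (8 ± √12)/2 = (8 ± 3.4641)/2 ≈ 5.7321 or 2.2679.
  Sorted: λ_1 = 9,  λ_2 = 5.7321,  λ_3 = 2.2679  (check: sum = 17 = tr ✓).

Step 4 — unit eigenvector for λ_1 = 9: v spans the null space of (Sigma - λ_1 I), whose rows are
  r_1 = (-2, 1, -2),  r_2 = (1, -6, 1),  r_3 = (-2, 1, -2).
  v is orthogonal to every row, so take v ∝ r_1 × r_2 = ((1)·(1) - (-2)·(-6), (-2)·(1) - (-2)·(1), (-2)·(-6) - (1)·(1)) = (-11, 0, 11).
  Rescale (divide by 11; multiply by -1 so the first nonzero entry is positive): u = (1, 0, -1).
  ||u|| = √((1)² + (0)² + (-1)²) = √(2) ≈ 1.4142,  v_1 = u/||u|| ≈ (0.7071, 0, -0.7071) (||v_1|| = 1).

λ_1 = 9,  λ_2 = 5.7321,  λ_3 = 2.2679;  v_1 ≈ (0.7071, 0, -0.7071)


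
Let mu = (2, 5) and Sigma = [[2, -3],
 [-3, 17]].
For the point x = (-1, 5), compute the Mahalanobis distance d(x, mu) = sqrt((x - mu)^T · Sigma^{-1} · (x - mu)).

Step 1 — centre the observation: (x - mu) = (-3, 0).

Step 2 — invert Sigma. det(Sigma) = 2·17 - (-3)² = 25.
  Sigma^{-1} = (1/det) · [[d, -b], [-b, a]] = [[0.68, 0.12],
 [0.12, 0.08]].

Step 3 — form the quadratic (x - mu)^T · Sigma^{-1} · (x - mu):
  Sigma^{-1} · (x - mu) = (-2.04, -0.36).
  (x - mu)^T · [Sigma^{-1} · (x - mu)] = (-3)·(-2.04) + (0)·(-0.36) = 6.12.

Step 4 — take square root: d = √(6.12) ≈ 2.4739.

d(x, mu) = √(6.12) ≈ 2.4739


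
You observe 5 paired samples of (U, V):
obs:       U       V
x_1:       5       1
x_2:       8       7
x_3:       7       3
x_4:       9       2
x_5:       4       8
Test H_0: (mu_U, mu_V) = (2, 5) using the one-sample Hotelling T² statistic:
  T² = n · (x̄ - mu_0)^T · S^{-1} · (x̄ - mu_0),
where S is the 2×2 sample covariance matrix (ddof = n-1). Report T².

Step 1 — sample mean vector:
  mean(U) = (5 + 8 + 7 + 9 + 4) / 5 = 33/5 = 6.6
  mean(V) = (1 + 7 + 3 + 2 + 8) / 5 = 21/5 = 4.2
  x̄ = (6.6, 4.2),  deviation x̄ - mu_0 = (6.6, 4.2) - (2, 5) = (4.6, -0.8).

Step 2 — sample covariance matrix, S[i,j] = (1/(n-1)) · Σ_k (x_{k,i} - mean_i) · (x_{k,j} - mean_j), divisor n-1 = 4:
  S[U,U] = ((-1.6)·(-1.6) + (1.4)·(1.4) + (0.4)·(0.4) + (2.4)·(2.4) + (-2.6)·(-2.6)) / 4 = 17.2/4 = 4.3
  S[U,V] = ((-1.6)·(-3.2) + (1.4)·(2.8) + (0.4)·(-1.2) + (2.4)·(-2.2) + (-2.6)·(3.8)) / 4 = -6.6/4 = -1.65
  S[V,V] = ((-3.2)·(-3.2) + (2.8)·(2.8) + (-1.2)·(-1.2) + (-2.2)·(-2.2) + (3.8)·(3.8)) / 4 = 38.8/4 = 9.7
  S = [[4.3, -1.65],
 [-1.65, 9.7]].

Step 3 — invert S. det(S) = 4.3·9.7 - (-1.65)² = 38.9875.
  S^{-1} = (1/det) · [[d, -b], [-b, a]] = [[0.2488, 0.0423],
 [0.0423, 0.1103]].

Step 4 — quadratic form (x̄ - mu_0)^T · S^{-1} · (x̄ - mu_0):
  S^{-1} · (x̄ - mu_0) = (1.1106, 0.1064),
  (x̄ - mu_0)^T · [...] = (4.6)·(1.1106) + (-0.8)·(0.1064) = 5.0237.

Step 5 — scale by n: T² = 5 · 5.0237 = 25.1183.

T² ≈ 25.1183


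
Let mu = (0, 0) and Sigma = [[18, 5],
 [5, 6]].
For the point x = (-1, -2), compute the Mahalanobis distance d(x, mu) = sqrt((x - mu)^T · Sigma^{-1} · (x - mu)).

Step 1 — centre the observation: (x - mu) = (-1, -2).

Step 2 — invert Sigma. det(Sigma) = 18·6 - (5)² = 83.
  Sigma^{-1} = (1/det) · [[d, -b], [-b, a]] = [[0.0723, -0.0602],
 [-0.0602, 0.2169]].

Step 3 — form the quadratic (x - mu)^T · Sigma^{-1} · (x - mu):
  Sigma^{-1} · (x - mu) = (0.0482, -0.3735).
  (x - mu)^T · [Sigma^{-1} · (x - mu)] = (-1)·(0.0482) + (-2)·(-0.3735) = 0.6988.

Step 4 — take square root: d = √(0.6988) ≈ 0.8359.

d(x, mu) = √(0.6988) ≈ 0.8359


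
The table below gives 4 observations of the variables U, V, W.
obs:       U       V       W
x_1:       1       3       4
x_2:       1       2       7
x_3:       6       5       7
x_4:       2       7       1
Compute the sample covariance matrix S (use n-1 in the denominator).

Step 1 — column means:
  mean(U) = (1 + 1 + 6 + 2) / 4 = 10/4 = 2.5
  mean(V) = (3 + 2 + 5 + 7) / 4 = 17/4 = 4.25
  mean(W) = (4 + 7 + 7 + 1) / 4 = 19/4 = 4.75

Step 2 — sample covariance S[i,j] = (1/(n-1)) · Σ_k (x_{k,i} - mean_i) · (x_{k,j} - mean_j), with n-1 = 3.
  S[U,U] = ((-1.5)·(-1.5) + (-1.5)·(-1.5) + (3.5)·(3.5) + (-0.5)·(-0.5)) / 3 = 17/3 = 5.6667
  S[U,V] = ((-1.5)·(-1.25) + (-1.5)·(-2.25) + (3.5)·(0.75) + (-0.5)·(2.75)) / 3 = 6.5/3 = 2.1667
  S[U,W] = ((-1.5)·(-0.75) + (-1.5)·(2.25) + (3.5)·(2.25) + (-0.5)·(-3.75)) / 3 = 7.5/3 = 2.5
  S[V,V] = ((-1.25)·(-1.25) + (-2.25)·(-2.25) + (0.75)·(0.75) + (2.75)·(2.75)) / 3 = 14.75/3 = 4.9167
  S[V,W] = ((-1.25)·(-0.75) + (-2.25)·(2.25) + (0.75)·(2.25) + (2.75)·(-3.75)) / 3 = -12.75/3 = -4.25
  S[W,W] = ((-0.75)·(-0.75) + (2.25)·(2.25) + (2.25)·(2.25) + (-3.75)·(-3.75)) / 3 = 24.75/3 = 8.25

S is symmetric (S[j,i] = S[i,j]). Assembling:

S = [[5.6667, 2.1667, 2.5],
 [2.1667, 4.9167, -4.25],
 [2.5, -4.25, 8.25]]


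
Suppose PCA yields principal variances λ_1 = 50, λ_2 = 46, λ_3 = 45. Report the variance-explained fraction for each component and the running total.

Step 1 — total variance = trace(Sigma) = Σ λ_i = 50 + 46 + 45 = 141.

Step 2 — fraction explained by component i = λ_i / Σ λ:
  PC1: 50/141 = 0.3546
  PC2: 46/141 = 0.3262
  PC3: 45/141 = 0.3191

Step 3 — cumulative fraction after k components = (λ_1 + ... + λ_k) / Σ λ:
  k = 1: 50/141 = 0.3546
  k = 2: (50 + 46)/141 = 96/141 = 0.6809
  k = 3: (50 + 46 + 45)/141 = 141/141 = 1

Summary (fraction, with percent):

explained: PC1 0.3546 (35.46%), PC2 0.3262 (32.62%), PC3 0.3191 (31.91%);  cumulative: 0.3546, 0.6809, 1


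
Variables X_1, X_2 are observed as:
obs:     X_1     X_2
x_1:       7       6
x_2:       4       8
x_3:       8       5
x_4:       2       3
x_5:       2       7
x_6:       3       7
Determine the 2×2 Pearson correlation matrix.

Step 1 — column means:
  mean(X_1) = (7 + 4 + 8 + 2 + 2 + 3) / 6 = 26/6 = 4.3333
  mean(X_2) = (6 + 8 + 5 + 3 + 7 + 7) / 6 = 36/6 = 6

Step 2 — sample variances and covariances s[i,j] = (1/(n-1)) · Σ_k (x_{k,i} - mean_i) · (x_{k,j} - mean_j), with n-1 = 5:
  s[X_1,X_1] = ((2.6667)·(2.6667) + (-0.3333)·(-0.3333) + (3.6667)·(3.6667) + (-2.3333)·(-2.3333) + (-2.3333)·(-2.3333) + (-1.3333)·(-1.3333)) / 5 = 33.3333/5 = 6.6667
  s[X_1,X_2] = ((2.6667)·(0) + (-0.3333)·(2) + (3.6667)·(-1) + (-2.3333)·(-3) + (-2.3333)·(1) + (-1.3333)·(1)) / 5 = -1/5 = -0.2
  s[X_2,X_2] = ((0)·(0) + (2)·(2) + (-1)·(-1) + (-3)·(-3) + (1)·(1) + (1)·(1)) / 5 = 16/5 = 3.2
  Sample standard deviations s_i = √(s[i,i]):
  s(X_1) = √(6.6667) = 2.582
  s(X_2) = √(3.2) = 1.7889

Step 3 — r_{ij} = s_{ij} / (s_i · s_j):
  r[X_1,X_1] = 1 (diagonal).
  r[X_1,X_2] = -0.2 / (2.582 · 1.7889) = -0.2 / 4.6188 = -0.0433
  r[X_2,X_2] = 1 (diagonal).

R is symmetric with unit diagonal. Assembling:

R = [[1, -0.0433],
 [-0.0433, 1]]


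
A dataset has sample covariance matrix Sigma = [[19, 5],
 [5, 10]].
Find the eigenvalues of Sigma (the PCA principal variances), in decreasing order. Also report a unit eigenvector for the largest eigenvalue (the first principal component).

Step 1 — characteristic polynomial of 2×2 Sigma:
  det(Sigma - λI) = λ² - trace · λ + det = 0.
  trace = 19 + 10 = 29, det = 19·10 - (5)² = 165.
Step 2 — discriminant:
  Δ = trace² - 4·det = 841 - 660 = 181.
Step 3 — eigenvalues:
  λ = (trace ± √Δ)/2 = (29 ± 13.4536)/2,
  λ_1 = 21.2268,  λ_2 = 7.7732.

Step 4 — unit eigenvector for λ_1: solve (Sigma - λ_1 I)v = 0. First row:
  (19 - 21.2268)·v_x + (5)·v_y = 0, i.e. (-2.2268)·v_x + (5)·v_y = 0,
  so v ∝ (b, λ_1 - a) = (5, 2.2268) = u.
  ||u|| = √((5)² + (2.2268)²) = √(29.9587) ≈ 5.4735,
  v_1 = u/||u|| ≈ (0.9135, 0.4068) (||v_1|| = 1).

λ_1 = 21.2268,  λ_2 = 7.7732;  v_1 ≈ (0.9135, 0.4068)


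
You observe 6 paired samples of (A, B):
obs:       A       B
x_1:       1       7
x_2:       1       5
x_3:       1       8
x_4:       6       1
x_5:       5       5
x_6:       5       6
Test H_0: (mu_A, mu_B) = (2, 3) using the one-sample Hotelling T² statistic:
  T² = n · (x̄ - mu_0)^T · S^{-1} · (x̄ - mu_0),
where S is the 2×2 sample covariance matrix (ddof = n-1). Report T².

Step 1 — sample mean vector:
  mean(A) = (1 + 1 + 1 + 6 + 5 + 5) / 6 = 19/6 = 3.1667
  mean(B) = (7 + 5 + 8 + 1 + 5 + 6) / 6 = 32/6 = 5.3333
  x̄ = (3.1667, 5.3333),  deviation x̄ - mu_0 = (3.1667, 5.3333) - (2, 3) = (1.1667, 2.3333).

Step 2 — sample covariance matrix, S[i,j] = (1/(n-1)) · Σ_k (x_{k,i} - mean_i) · (x_{k,j} - mean_j), divisor n-1 = 5:
  S[A,A] = ((-2.1667)·(-2.1667) + (-2.1667)·(-2.1667) + (-2.1667)·(-2.1667) + (2.8333)·(2.8333) + (1.8333)·(1.8333) + (1.8333)·(1.8333)) / 5 = 28.8333/5 = 5.7667
  S[A,B] = ((-2.1667)·(1.6667) + (-2.1667)·(-0.3333) + (-2.1667)·(2.6667) + (2.8333)·(-4.3333) + (1.8333)·(-0.3333) + (1.8333)·(0.6667)) / 5 = -20.3333/5 = -4.0667
  S[B,B] = ((1.6667)·(1.6667) + (-0.3333)·(-0.3333) + (2.6667)·(2.6667) + (-4.3333)·(-4.3333) + (-0.3333)·(-0.3333) + (0.6667)·(0.6667)) / 5 = 29.3333/5 = 5.8667
  S = [[5.7667, -4.0667],
 [-4.0667, 5.8667]].

Step 3 — invert S. det(S) = 5.7667·5.8667 - (-4.0667)² = 17.2933.
  S^{-1} = (1/det) · [[d, -b], [-b, a]] = [[0.3392, 0.2352],
 [0.2352, 0.3335]].

Step 4 — quadratic form (x̄ - mu_0)^T · S^{-1} · (x̄ - mu_0):
  S^{-1} · (x̄ - mu_0) = (0.9445, 1.0524),
  (x̄ - mu_0)^T · [...] = (1.1667)·(0.9445) + (2.3333)·(1.0524) = 3.5576.

Step 5 — scale by n: T² = 6 · 3.5576 = 21.3454.

T² ≈ 21.3454


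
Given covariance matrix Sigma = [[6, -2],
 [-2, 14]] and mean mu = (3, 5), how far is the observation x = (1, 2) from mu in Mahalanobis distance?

Step 1 — centre the observation: (x - mu) = (-2, -3).

Step 2 — invert Sigma. det(Sigma) = 6·14 - (-2)² = 80.
  Sigma^{-1} = (1/det) · [[d, -b], [-b, a]] = [[0.175, 0.025],
 [0.025, 0.075]].

Step 3 — form the quadratic (x - mu)^T · Sigma^{-1} · (x - mu):
  Sigma^{-1} · (x - mu) = (-0.425, -0.275).
  (x - mu)^T · [Sigma^{-1} · (x - mu)] = (-2)·(-0.425) + (-3)·(-0.275) = 1.675.

Step 4 — take square root: d = √(1.675) ≈ 1.2942.

d(x, mu) = √(1.675) ≈ 1.2942


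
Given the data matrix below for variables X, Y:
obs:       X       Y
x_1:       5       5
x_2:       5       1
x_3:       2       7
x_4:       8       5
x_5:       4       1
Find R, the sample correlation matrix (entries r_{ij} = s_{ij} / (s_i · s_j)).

Step 1 — column means:
  mean(X) = (5 + 5 + 2 + 8 + 4) / 5 = 24/5 = 4.8
  mean(Y) = (5 + 1 + 7 + 5 + 1) / 5 = 19/5 = 3.8

Step 2 — sample variances and covariances s[i,j] = (1/(n-1)) · Σ_k (x_{k,i} - mean_i) · (x_{k,j} - mean_j), with n-1 = 4:
  s[X,X] = ((0.2)·(0.2) + (0.2)·(0.2) + (-2.8)·(-2.8) + (3.2)·(3.2) + (-0.8)·(-0.8)) / 4 = 18.8/4 = 4.7
  s[X,Y] = ((0.2)·(1.2) + (0.2)·(-2.8) + (-2.8)·(3.2) + (3.2)·(1.2) + (-0.8)·(-2.8)) / 4 = -3.2/4 = -0.8
  s[Y,Y] = ((1.2)·(1.2) + (-2.8)·(-2.8) + (3.2)·(3.2) + (1.2)·(1.2) + (-2.8)·(-2.8)) / 4 = 28.8/4 = 7.2
  Sample standard deviations s_i = √(s[i,i]):
  s(X) = √(4.7) = 2.1679
  s(Y) = √(7.2) = 2.6833

Step 3 — r_{ij} = s_{ij} / (s_i · s_j):
  r[X,X] = 1 (diagonal).
  r[X,Y] = -0.8 / (2.1679 · 2.6833) = -0.8 / 5.8172 = -0.1375
  r[Y,Y] = 1 (diagonal).

R is symmetric with unit diagonal. Assembling:

R = [[1, -0.1375],
 [-0.1375, 1]]


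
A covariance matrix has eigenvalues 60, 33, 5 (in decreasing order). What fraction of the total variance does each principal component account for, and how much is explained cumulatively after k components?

Step 1 — total variance = trace(Sigma) = Σ λ_i = 60 + 33 + 5 = 98.

Step 2 — fraction explained by component i = λ_i / Σ λ:
  PC1: 60/98 = 0.6122
  PC2: 33/98 = 0.3367
  PC3: 5/98 = 0.051

Step 3 — cumulative fraction after k components = (λ_1 + ... + λ_k) / Σ λ:
  k = 1: 60/98 = 0.6122
  k = 2: (60 + 33)/98 = 93/98 = 0.949
  k = 3: (60 + 33 + 5)/98 = 98/98 = 1

Summary (fraction, with percent):

explained: PC1 0.6122 (61.22%), PC2 0.3367 (33.67%), PC3 0.051 (5.1%);  cumulative: 0.6122, 0.949, 1


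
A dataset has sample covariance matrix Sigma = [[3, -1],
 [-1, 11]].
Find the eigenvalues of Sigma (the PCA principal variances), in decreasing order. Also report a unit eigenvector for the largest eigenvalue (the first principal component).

Step 1 — characteristic polynomial of 2×2 Sigma:
  det(Sigma - λI) = λ² - trace · λ + det = 0.
  trace = 3 + 11 = 14, det = 3·11 - (-1)² = 32.
Step 2 — discriminant:
  Δ = trace² - 4·det = 196 - 128 = 68.
Step 3 — eigenvalues:
  λ = (trace ± √Δ)/2 = (14 ± 8.2462)/2,
  λ_1 = 11.1231,  λ_2 = 2.8769.

Step 4 — unit eigenvector for λ_1: solve (Sigma - λ_1 I)v = 0. First row:
  (3 - 11.1231)·v_x + (-1)·v_y = 0, i.e. (-8.1231)·v_x + (-1)·v_y = 0,
  so v ∝ (b, λ_1 - a) = (-1, 8.1231); multiply by -1 so the first entry is positive: u = (1, -8.1231).
  ||u|| = √((1)² + (-8.1231)²) = √(66.9848) ≈ 8.1844,
  v_1 = u/||u|| ≈ (0.1222, -0.9925) (||v_1|| = 1).

λ_1 = 11.1231,  λ_2 = 2.8769;  v_1 ≈ (0.1222, -0.9925)


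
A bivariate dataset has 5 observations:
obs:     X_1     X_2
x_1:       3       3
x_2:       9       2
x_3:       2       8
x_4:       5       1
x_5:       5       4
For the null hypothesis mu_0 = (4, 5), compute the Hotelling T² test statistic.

Step 1 — sample mean vector:
  mean(X_1) = (3 + 9 + 2 + 5 + 5) / 5 = 24/5 = 4.8
  mean(X_2) = (3 + 2 + 8 + 1 + 4) / 5 = 18/5 = 3.6
  x̄ = (4.8, 3.6),  deviation x̄ - mu_0 = (4.8, 3.6) - (4, 5) = (0.8, -1.4).

Step 2 — sample covariance matrix, S[i,j] = (1/(n-1)) · Σ_k (x_{k,i} - mean_i) · (x_{k,j} - mean_j), divisor n-1 = 4:
  S[X_1,X_1] = ((-1.8)·(-1.8) + (4.2)·(4.2) + (-2.8)·(-2.8) + (0.2)·(0.2) + (0.2)·(0.2)) / 4 = 28.8/4 = 7.2
  S[X_1,X_2] = ((-1.8)·(-0.6) + (4.2)·(-1.6) + (-2.8)·(4.4) + (0.2)·(-2.6) + (0.2)·(0.4)) / 4 = -18.4/4 = -4.6
  S[X_2,X_2] = ((-0.6)·(-0.6) + (-1.6)·(-1.6) + (4.4)·(4.4) + (-2.6)·(-2.6) + (0.4)·(0.4)) / 4 = 29.2/4 = 7.3
  S = [[7.2, -4.6],
 [-4.6, 7.3]].

Step 3 — invert S. det(S) = 7.2·7.3 - (-4.6)² = 31.4.
  S^{-1} = (1/det) · [[d, -b], [-b, a]] = [[0.2325, 0.1465],
 [0.1465, 0.2293]].

Step 4 — quadratic form (x̄ - mu_0)^T · S^{-1} · (x̄ - mu_0):
  S^{-1} · (x̄ - mu_0) = (-0.0191, -0.2038),
  (x̄ - mu_0)^T · [...] = (0.8)·(-0.0191) + (-1.4)·(-0.2038) = 0.2701.

Step 5 — scale by n: T² = 5 · 0.2701 = 1.3503.

T² ≈ 1.3503


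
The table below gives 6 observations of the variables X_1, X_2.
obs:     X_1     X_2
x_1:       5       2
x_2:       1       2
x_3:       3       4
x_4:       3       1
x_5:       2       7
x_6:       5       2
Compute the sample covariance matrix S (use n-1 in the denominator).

Step 1 — column means:
  mean(X_1) = (5 + 1 + 3 + 3 + 2 + 5) / 6 = 19/6 = 3.1667
  mean(X_2) = (2 + 2 + 4 + 1 + 7 + 2) / 6 = 18/6 = 3

Step 2 — sample covariance S[i,j] = (1/(n-1)) · Σ_k (x_{k,i} - mean_i) · (x_{k,j} - mean_j), with n-1 = 5.
  S[X_1,X_1] = ((1.8333)·(1.8333) + (-2.1667)·(-2.1667) + (-0.1667)·(-0.1667) + (-0.1667)·(-0.1667) + (-1.1667)·(-1.1667) + (1.8333)·(1.8333)) / 5 = 12.8333/5 = 2.5667
  S[X_1,X_2] = ((1.8333)·(-1) + (-2.1667)·(-1) + (-0.1667)·(1) + (-0.1667)·(-2) + (-1.1667)·(4) + (1.8333)·(-1)) / 5 = -6/5 = -1.2
  S[X_2,X_2] = ((-1)·(-1) + (-1)·(-1) + (1)·(1) + (-2)·(-2) + (4)·(4) + (-1)·(-1)) / 5 = 24/5 = 4.8

S is symmetric (S[j,i] = S[i,j]). Assembling:

S = [[2.5667, -1.2],
 [-1.2, 4.8]]


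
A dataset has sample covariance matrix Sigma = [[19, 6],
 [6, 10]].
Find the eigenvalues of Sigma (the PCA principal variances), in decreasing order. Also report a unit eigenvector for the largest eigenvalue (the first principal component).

Step 1 — characteristic polynomial of 2×2 Sigma:
  det(Sigma - λI) = λ² - trace · λ + det = 0.
  trace = 19 + 10 = 29, det = 19·10 - (6)² = 154.
Step 2 — discriminant:
  Δ = trace² - 4·det = 841 - 616 = 225.
Step 3 — eigenvalues:
  λ = (trace ± √Δ)/2 = (29 ± 15)/2,
  λ_1 = 22,  λ_2 = 7.

Step 4 — unit eigenvector for λ_1: solve (Sigma - λ_1 I)v = 0. First row:
  (19 - 22)·v_x + (6)·v_y = 0, i.e. (-3)·v_x + (6)·v_y = 0,
  so v ∝ (b, λ_1 - a) = (6, 3) = u.
  ||u|| = √((6)² + (3)²) = √(45) ≈ 6.7082,
  v_1 = u/||u|| ≈ (0.8944, 0.4472) (||v_1|| = 1).

λ_1 = 22,  λ_2 = 7;  v_1 ≈ (0.8944, 0.4472)


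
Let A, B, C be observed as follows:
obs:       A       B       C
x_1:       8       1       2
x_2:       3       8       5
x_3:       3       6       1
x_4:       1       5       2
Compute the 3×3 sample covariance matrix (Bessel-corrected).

Step 1 — column means:
  mean(A) = (8 + 3 + 3 + 1) / 4 = 15/4 = 3.75
  mean(B) = (1 + 8 + 6 + 5) / 4 = 20/4 = 5
  mean(C) = (2 + 5 + 1 + 2) / 4 = 10/4 = 2.5

Step 2 — sample covariance S[i,j] = (1/(n-1)) · Σ_k (x_{k,i} - mean_i) · (x_{k,j} - mean_j), with n-1 = 3.
  S[A,A] = ((4.25)·(4.25) + (-0.75)·(-0.75) + (-0.75)·(-0.75) + (-2.75)·(-2.75)) / 3 = 26.75/3 = 8.9167
  S[A,B] = ((4.25)·(-4) + (-0.75)·(3) + (-0.75)·(1) + (-2.75)·(0)) / 3 = -20/3 = -6.6667
  S[A,C] = ((4.25)·(-0.5) + (-0.75)·(2.5) + (-0.75)·(-1.5) + (-2.75)·(-0.5)) / 3 = -1.5/3 = -0.5
  S[B,B] = ((-4)·(-4) + (3)·(3) + (1)·(1) + (0)·(0)) / 3 = 26/3 = 8.6667
  S[B,C] = ((-4)·(-0.5) + (3)·(2.5) + (1)·(-1.5) + (0)·(-0.5)) / 3 = 8/3 = 2.6667
  S[C,C] = ((-0.5)·(-0.5) + (2.5)·(2.5) + (-1.5)·(-1.5) + (-0.5)·(-0.5)) / 3 = 9/3 = 3

S is symmetric (S[j,i] = S[i,j]). Assembling:

S = [[8.9167, -6.6667, -0.5],
 [-6.6667, 8.6667, 2.6667],
 [-0.5, 2.6667, 3]]


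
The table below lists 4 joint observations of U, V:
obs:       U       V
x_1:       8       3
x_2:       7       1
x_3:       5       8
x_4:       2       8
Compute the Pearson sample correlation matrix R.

Step 1 — column means:
  mean(U) = (8 + 7 + 5 + 2) / 4 = 22/4 = 5.5
  mean(V) = (3 + 1 + 8 + 8) / 4 = 20/4 = 5

Step 2 — sample variances and covariances s[i,j] = (1/(n-1)) · Σ_k (x_{k,i} - mean_i) · (x_{k,j} - mean_j), with n-1 = 3:
  s[U,U] = ((2.5)·(2.5) + (1.5)·(1.5) + (-0.5)·(-0.5) + (-3.5)·(-3.5)) / 3 = 21/3 = 7
  s[U,V] = ((2.5)·(-2) + (1.5)·(-4) + (-0.5)·(3) + (-3.5)·(3)) / 3 = -23/3 = -7.6667
  s[V,V] = ((-2)·(-2) + (-4)·(-4) + (3)·(3) + (3)·(3)) / 3 = 38/3 = 12.6667
  Sample standard deviations s_i = √(s[i,i]):
  s(U) = √(7) = 2.6458
  s(V) = √(12.6667) = 3.559

Step 3 — r_{ij} = s_{ij} / (s_i · s_j):
  r[U,U] = 1 (diagonal).
  r[U,V] = -7.6667 / (2.6458 · 3.559) = -7.6667 / 9.4163 = -0.8142
  r[V,V] = 1 (diagonal).

R is symmetric with unit diagonal. Assembling:

R = [[1, -0.8142],
 [-0.8142, 1]]


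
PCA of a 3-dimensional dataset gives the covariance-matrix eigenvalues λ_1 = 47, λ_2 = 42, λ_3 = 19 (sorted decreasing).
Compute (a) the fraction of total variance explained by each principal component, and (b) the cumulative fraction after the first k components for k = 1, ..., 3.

Step 1 — total variance = trace(Sigma) = Σ λ_i = 47 + 42 + 19 = 108.

Step 2 — fraction explained by component i = λ_i / Σ λ:
  PC1: 47/108 = 0.4352
  PC2: 42/108 = 0.3889
  PC3: 19/108 = 0.1759

Step 3 — cumulative fraction after k components = (λ_1 + ... + λ_k) / Σ λ:
  k = 1: 47/108 = 0.4352
  k = 2: (47 + 42)/108 = 89/108 = 0.8241
  k = 3: (47 + 42 + 19)/108 = 108/108 = 1

Summary (fraction, with percent):

explained: PC1 0.4352 (43.52%), PC2 0.3889 (38.89%), PC3 0.1759 (17.59%);  cumulative: 0.4352, 0.8241, 1


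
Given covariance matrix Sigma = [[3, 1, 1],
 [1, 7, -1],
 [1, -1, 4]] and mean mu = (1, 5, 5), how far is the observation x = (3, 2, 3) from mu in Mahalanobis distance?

Step 1 — centre the observation: (x - mu) = (2, -3, -2).

Step 2 — invert Sigma (cofactor / det for 3×3, or solve directly):
  Sigma^{-1} = [[0.3971, -0.0735, -0.1176],
 [-0.0735, 0.1618, 0.0588],
 [-0.1176, 0.0588, 0.2941]].

Step 3 — form the quadratic (x - mu)^T · Sigma^{-1} · (x - mu):
  Sigma^{-1} · (x - mu) = (1.25, -0.75, -1).
  (x - mu)^T · [Sigma^{-1} · (x - mu)] = (2)·(1.25) + (-3)·(-0.75) + (-2)·(-1) = 6.75.

Step 4 — take square root: d = √(6.75) ≈ 2.5981.

d(x, mu) = √(6.75) ≈ 2.5981


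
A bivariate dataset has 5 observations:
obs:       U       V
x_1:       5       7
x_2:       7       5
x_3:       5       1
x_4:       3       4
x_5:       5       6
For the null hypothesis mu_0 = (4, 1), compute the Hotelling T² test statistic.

Step 1 — sample mean vector:
  mean(U) = (5 + 7 + 5 + 3 + 5) / 5 = 25/5 = 5
  mean(V) = (7 + 5 + 1 + 4 + 6) / 5 = 23/5 = 4.6
  x̄ = (5, 4.6),  deviation x̄ - mu_0 = (5, 4.6) - (4, 1) = (1, 3.6).

Step 2 — sample covariance matrix, S[i,j] = (1/(n-1)) · Σ_k (x_{k,i} - mean_i) · (x_{k,j} - mean_j), divisor n-1 = 4:
  S[U,U] = ((0)·(0) + (2)·(2) + (0)·(0) + (-2)·(-2) + (0)·(0)) / 4 = 8/4 = 2
  S[U,V] = ((0)·(2.4) + (2)·(0.4) + (0)·(-3.6) + (-2)·(-0.6) + (0)·(1.4)) / 4 = 2/4 = 0.5
  S[V,V] = ((2.4)·(2.4) + (0.4)·(0.4) + (-3.6)·(-3.6) + (-0.6)·(-0.6) + (1.4)·(1.4)) / 4 = 21.2/4 = 5.3
  S = [[2, 0.5],
 [0.5, 5.3]].

Step 3 — invert S. det(S) = 2·5.3 - (0.5)² = 10.35.
  S^{-1} = (1/det) · [[d, -b], [-b, a]] = [[0.5121, -0.0483],
 [-0.0483, 0.1932]].

Step 4 — quadratic form (x̄ - mu_0)^T · S^{-1} · (x̄ - mu_0):
  S^{-1} · (x̄ - mu_0) = (0.3382, 0.6473),
  (x̄ - mu_0)^T · [...] = (1)·(0.3382) + (3.6)·(0.6473) = 2.6686.

Step 5 — scale by n: T² = 5 · 2.6686 = 13.343.

T² ≈ 13.343


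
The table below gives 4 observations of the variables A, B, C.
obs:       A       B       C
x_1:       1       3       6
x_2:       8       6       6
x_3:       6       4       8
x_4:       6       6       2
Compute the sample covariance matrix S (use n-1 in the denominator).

Step 1 — column means:
  mean(A) = (1 + 8 + 6 + 6) / 4 = 21/4 = 5.25
  mean(B) = (3 + 6 + 4 + 6) / 4 = 19/4 = 4.75
  mean(C) = (6 + 6 + 8 + 2) / 4 = 22/4 = 5.5

Step 2 — sample covariance S[i,j] = (1/(n-1)) · Σ_k (x_{k,i} - mean_i) · (x_{k,j} - mean_j), with n-1 = 3.
  S[A,A] = ((-4.25)·(-4.25) + (2.75)·(2.75) + (0.75)·(0.75) + (0.75)·(0.75)) / 3 = 26.75/3 = 8.9167
  S[A,B] = ((-4.25)·(-1.75) + (2.75)·(1.25) + (0.75)·(-0.75) + (0.75)·(1.25)) / 3 = 11.25/3 = 3.75
  S[A,C] = ((-4.25)·(0.5) + (2.75)·(0.5) + (0.75)·(2.5) + (0.75)·(-3.5)) / 3 = -1.5/3 = -0.5
  S[B,B] = ((-1.75)·(-1.75) + (1.25)·(1.25) + (-0.75)·(-0.75) + (1.25)·(1.25)) / 3 = 6.75/3 = 2.25
  S[B,C] = ((-1.75)·(0.5) + (1.25)·(0.5) + (-0.75)·(2.5) + (1.25)·(-3.5)) / 3 = -6.5/3 = -2.1667
  S[C,C] = ((0.5)·(0.5) + (0.5)·(0.5) + (2.5)·(2.5) + (-3.5)·(-3.5)) / 3 = 19/3 = 6.3333

S is symmetric (S[j,i] = S[i,j]). Assembling:

S = [[8.9167, 3.75, -0.5],
 [3.75, 2.25, -2.1667],
 [-0.5, -2.1667, 6.3333]]


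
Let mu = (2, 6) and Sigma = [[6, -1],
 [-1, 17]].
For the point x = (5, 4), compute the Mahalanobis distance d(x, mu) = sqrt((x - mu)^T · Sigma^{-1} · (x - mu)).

Step 1 — centre the observation: (x - mu) = (3, -2).

Step 2 — invert Sigma. det(Sigma) = 6·17 - (-1)² = 101.
  Sigma^{-1} = (1/det) · [[d, -b], [-b, a]] = [[0.1683, 0.0099],
 [0.0099, 0.0594]].

Step 3 — form the quadratic (x - mu)^T · Sigma^{-1} · (x - mu):
  Sigma^{-1} · (x - mu) = (0.4851, -0.0891).
  (x - mu)^T · [Sigma^{-1} · (x - mu)] = (3)·(0.4851) + (-2)·(-0.0891) = 1.6337.

Step 4 — take square root: d = √(1.6337) ≈ 1.2781.

d(x, mu) = √(1.6337) ≈ 1.2781


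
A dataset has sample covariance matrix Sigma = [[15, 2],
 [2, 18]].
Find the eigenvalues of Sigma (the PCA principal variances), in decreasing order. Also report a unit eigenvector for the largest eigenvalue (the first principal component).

Step 1 — characteristic polynomial of 2×2 Sigma:
  det(Sigma - λI) = λ² - trace · λ + det = 0.
  trace = 15 + 18 = 33, det = 15·18 - (2)² = 266.
Step 2 — discriminant:
  Δ = trace² - 4·det = 1089 - 1064 = 25.
Step 3 — eigenvalues:
  λ = (trace ± √Δ)/2 = (33 ± 5)/2,
  λ_1 = 19,  λ_2 = 14.

Step 4 — unit eigenvector for λ_1: solve (Sigma - λ_1 I)v = 0. First row:
  (15 - 19)·v_x + (2)·v_y = 0, i.e. (-4)·v_x + (2)·v_y = 0,
  so v ∝ (b, λ_1 - a) = (2, 4) = u.
  ||u|| = √((2)² + (4)²) = √(20) ≈ 4.4721,
  v_1 = u/||u|| ≈ (0.4472, 0.8944) (||v_1|| = 1).

λ_1 = 19,  λ_2 = 14;  v_1 ≈ (0.4472, 0.8944)


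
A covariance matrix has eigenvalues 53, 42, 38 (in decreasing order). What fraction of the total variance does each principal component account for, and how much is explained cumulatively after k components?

Step 1 — total variance = trace(Sigma) = Σ λ_i = 53 + 42 + 38 = 133.

Step 2 — fraction explained by component i = λ_i / Σ λ:
  PC1: 53/133 = 0.3985
  PC2: 42/133 = 0.3158
  PC3: 38/133 = 0.2857

Step 3 — cumulative fraction after k components = (λ_1 + ... + λ_k) / Σ λ:
  k = 1: 53/133 = 0.3985
  k = 2: (53 + 42)/133 = 95/133 = 0.7143
  k = 3: (53 + 42 + 38)/133 = 133/133 = 1

Summary (fraction, with percent):

explained: PC1 0.3985 (39.85%), PC2 0.3158 (31.58%), PC3 0.2857 (28.57%);  cumulative: 0.3985, 0.7143, 1


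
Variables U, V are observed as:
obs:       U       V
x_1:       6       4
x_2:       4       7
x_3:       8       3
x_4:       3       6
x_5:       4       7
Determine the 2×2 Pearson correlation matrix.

Step 1 — column means:
  mean(U) = (6 + 4 + 8 + 3 + 4) / 5 = 25/5 = 5
  mean(V) = (4 + 7 + 3 + 6 + 7) / 5 = 27/5 = 5.4

Step 2 — sample variances and covariances s[i,j] = (1/(n-1)) · Σ_k (x_{k,i} - mean_i) · (x_{k,j} - mean_j), with n-1 = 4:
  s[U,U] = ((1)·(1) + (-1)·(-1) + (3)·(3) + (-2)·(-2) + (-1)·(-1)) / 4 = 16/4 = 4
  s[U,V] = ((1)·(-1.4) + (-1)·(1.6) + (3)·(-2.4) + (-2)·(0.6) + (-1)·(1.6)) / 4 = -13/4 = -3.25
  s[V,V] = ((-1.4)·(-1.4) + (1.6)·(1.6) + (-2.4)·(-2.4) + (0.6)·(0.6) + (1.6)·(1.6)) / 4 = 13.2/4 = 3.3
  Sample standard deviations s_i = √(s[i,i]):
  s(U) = √(4) = 2
  s(V) = √(3.3) = 1.8166

Step 3 — r_{ij} = s_{ij} / (s_i · s_j):
  r[U,U] = 1 (diagonal).
  r[U,V] = -3.25 / (2 · 1.8166) = -3.25 / 3.6332 = -0.8945
  r[V,V] = 1 (diagonal).

R is symmetric with unit diagonal. Assembling:

R = [[1, -0.8945],
 [-0.8945, 1]]


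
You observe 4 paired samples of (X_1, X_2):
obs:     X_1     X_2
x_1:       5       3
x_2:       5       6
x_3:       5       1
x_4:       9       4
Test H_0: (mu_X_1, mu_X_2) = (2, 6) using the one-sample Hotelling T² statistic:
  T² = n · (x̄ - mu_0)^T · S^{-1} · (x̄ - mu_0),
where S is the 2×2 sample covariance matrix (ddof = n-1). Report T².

Step 1 — sample mean vector:
  mean(X_1) = (5 + 5 + 5 + 9) / 4 = 24/4 = 6
  mean(X_2) = (3 + 6 + 1 + 4) / 4 = 14/4 = 3.5
  x̄ = (6, 3.5),  deviation x̄ - mu_0 = (6, 3.5) - (2, 6) = (4, -2.5).

Step 2 — sample covariance matrix, S[i,j] = (1/(n-1)) · Σ_k (x_{k,i} - mean_i) · (x_{k,j} - mean_j), divisor n-1 = 3:
  S[X_1,X_1] = ((-1)·(-1) + (-1)·(-1) + (-1)·(-1) + (3)·(3)) / 3 = 12/3 = 4
  S[X_1,X_2] = ((-1)·(-0.5) + (-1)·(2.5) + (-1)·(-2.5) + (3)·(0.5)) / 3 = 2/3 = 0.6667
  S[X_2,X_2] = ((-0.5)·(-0.5) + (2.5)·(2.5) + (-2.5)·(-2.5) + (0.5)·(0.5)) / 3 = 13/3 = 4.3333
  S = [[4, 0.6667],
 [0.6667, 4.3333]].

Step 3 — invert S. det(S) = 4·4.3333 - (0.6667)² = 16.8889.
  S^{-1} = (1/det) · [[d, -b], [-b, a]] = [[0.2566, -0.0395],
 [-0.0395, 0.2368]].

Step 4 — quadratic form (x̄ - mu_0)^T · S^{-1} · (x̄ - mu_0):
  S^{-1} · (x̄ - mu_0) = (1.125, -0.75),
  (x̄ - mu_0)^T · [...] = (4)·(1.125) + (-2.5)·(-0.75) = 6.375.

Step 5 — scale by n: T² = 4 · 6.375 = 25.5.

T² ≈ 25.5


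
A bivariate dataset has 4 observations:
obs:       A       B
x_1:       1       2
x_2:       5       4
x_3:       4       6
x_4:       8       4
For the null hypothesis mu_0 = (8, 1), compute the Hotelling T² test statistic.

Step 1 — sample mean vector:
  mean(A) = (1 + 5 + 4 + 8) / 4 = 18/4 = 4.5
  mean(B) = (2 + 4 + 6 + 4) / 4 = 16/4 = 4
  x̄ = (4.5, 4),  deviation x̄ - mu_0 = (4.5, 4) - (8, 1) = (-3.5, 3).

Step 2 — sample covariance matrix, S[i,j] = (1/(n-1)) · Σ_k (x_{k,i} - mean_i) · (x_{k,j} - mean_j), divisor n-1 = 3:
  S[A,A] = ((-3.5)·(-3.5) + (0.5)·(0.5) + (-0.5)·(-0.5) + (3.5)·(3.5)) / 3 = 25/3 = 8.3333
  S[A,B] = ((-3.5)·(-2) + (0.5)·(0) + (-0.5)·(2) + (3.5)·(0)) / 3 = 6/3 = 2
  S[B,B] = ((-2)·(-2) + (0)·(0) + (2)·(2) + (0)·(0)) / 3 = 8/3 = 2.6667
  S = [[8.3333, 2],
 [2, 2.6667]].

Step 3 — invert S. det(S) = 8.3333·2.6667 - (2)² = 18.2222.
  S^{-1} = (1/det) · [[d, -b], [-b, a]] = [[0.1463, -0.1098],
 [-0.1098, 0.4573]].

Step 4 — quadratic form (x̄ - mu_0)^T · S^{-1} · (x̄ - mu_0):
  S^{-1} · (x̄ - mu_0) = (-0.8415, 1.7561),
  (x̄ - mu_0)^T · [...] = (-3.5)·(-0.8415) + (3)·(1.7561) = 8.2134.

Step 5 — scale by n: T² = 4 · 8.2134 = 32.8537.

T² ≈ 32.8537


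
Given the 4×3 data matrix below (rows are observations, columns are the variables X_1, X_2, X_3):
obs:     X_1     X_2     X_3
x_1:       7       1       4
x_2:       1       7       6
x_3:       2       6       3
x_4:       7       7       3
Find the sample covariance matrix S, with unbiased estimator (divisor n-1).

Step 1 — column means:
  mean(X_1) = (7 + 1 + 2 + 7) / 4 = 17/4 = 4.25
  mean(X_2) = (1 + 7 + 6 + 7) / 4 = 21/4 = 5.25
  mean(X_3) = (4 + 6 + 3 + 3) / 4 = 16/4 = 4

Step 2 — sample covariance S[i,j] = (1/(n-1)) · Σ_k (x_{k,i} - mean_i) · (x_{k,j} - mean_j), with n-1 = 3.
  S[X_1,X_1] = ((2.75)·(2.75) + (-3.25)·(-3.25) + (-2.25)·(-2.25) + (2.75)·(2.75)) / 3 = 30.75/3 = 10.25
  S[X_1,X_2] = ((2.75)·(-4.25) + (-3.25)·(1.75) + (-2.25)·(0.75) + (2.75)·(1.75)) / 3 = -14.25/3 = -4.75
  S[X_1,X_3] = ((2.75)·(0) + (-3.25)·(2) + (-2.25)·(-1) + (2.75)·(-1)) / 3 = -7/3 = -2.3333
  S[X_2,X_2] = ((-4.25)·(-4.25) + (1.75)·(1.75) + (0.75)·(0.75) + (1.75)·(1.75)) / 3 = 24.75/3 = 8.25
  S[X_2,X_3] = ((-4.25)·(0) + (1.75)·(2) + (0.75)·(-1) + (1.75)·(-1)) / 3 = 1/3 = 0.3333
  S[X_3,X_3] = ((0)·(0) + (2)·(2) + (-1)·(-1) + (-1)·(-1)) / 3 = 6/3 = 2

S is symmetric (S[j,i] = S[i,j]). Assembling:

S = [[10.25, -4.75, -2.3333],
 [-4.75, 8.25, 0.3333],
 [-2.3333, 0.3333, 2]]


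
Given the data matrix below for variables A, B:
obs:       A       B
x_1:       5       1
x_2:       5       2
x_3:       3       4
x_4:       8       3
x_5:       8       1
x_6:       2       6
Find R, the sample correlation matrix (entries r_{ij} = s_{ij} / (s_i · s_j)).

Step 1 — column means:
  mean(A) = (5 + 5 + 3 + 8 + 8 + 2) / 6 = 31/6 = 5.1667
  mean(B) = (1 + 2 + 4 + 3 + 1 + 6) / 6 = 17/6 = 2.8333

Step 2 — sample variances and covariances s[i,j] = (1/(n-1)) · Σ_k (x_{k,i} - mean_i) · (x_{k,j} - mean_j), with n-1 = 5:
  s[A,A] = ((-0.1667)·(-0.1667) + (-0.1667)·(-0.1667) + (-2.1667)·(-2.1667) + (2.8333)·(2.8333) + (2.8333)·(2.8333) + (-3.1667)·(-3.1667)) / 5 = 30.8333/5 = 6.1667
  s[A,B] = ((-0.1667)·(-1.8333) + (-0.1667)·(-0.8333) + (-2.1667)·(1.1667) + (2.8333)·(0.1667) + (2.8333)·(-1.8333) + (-3.1667)·(3.1667)) / 5 = -16.8333/5 = -3.3667
  s[B,B] = ((-1.8333)·(-1.8333) + (-0.8333)·(-0.8333) + (1.1667)·(1.1667) + (0.1667)·(0.1667) + (-1.8333)·(-1.8333) + (3.1667)·(3.1667)) / 5 = 18.8333/5 = 3.7667
  Sample standard deviations s_i = √(s[i,i]):
  s(A) = √(6.1667) = 2.4833
  s(B) = √(3.7667) = 1.9408

Step 3 — r_{ij} = s_{ij} / (s_i · s_j):
  r[A,A] = 1 (diagonal).
  r[A,B] = -3.3667 / (2.4833 · 1.9408) = -3.3667 / 4.8195 = -0.6985
  r[B,B] = 1 (diagonal).

R is symmetric with unit diagonal. Assembling:

R = [[1, -0.6985],
 [-0.6985, 1]]


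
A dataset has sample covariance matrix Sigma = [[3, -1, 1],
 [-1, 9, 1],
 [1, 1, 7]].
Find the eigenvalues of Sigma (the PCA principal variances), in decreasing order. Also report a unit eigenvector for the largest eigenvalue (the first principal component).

Step 1 — characteristic polynomial p(λ) = det(λI - Sigma) = λ³ - tr·λ² + c_1·λ - det, where tr = trace, c_1 = sum of the principal 2×2 minors, det = det(Sigma):
  tr = 3 + 9 + 7 = 19,
  c_1 = (3·9 - (-1)²) + (3·7 - (1)²) + (9·7 - (1)²) = 26 + 20 + 62 = 108,
  det = 3·(9·7 - (1)²) - (-1)·((-1)·7 - (1)·(1)) + (1)·((-1)·(1) - 9·(1)) = 3·(62) - (-1)·(-8) + (1)·(-10) = 168.
  So p(λ) = λ³ - 19λ² + 108λ - 168.
Step 2 — look for an integer root (rational root theorem: any rational root is an integer divisor of 168). Testing λ = 7:
  p(7) = 343 - 931 + 756 - 168 = 0  ✓
  Dividing out (λ - 7): p(λ) = (λ - 7)(λ² - 12λ + 24).
Step 3 — remaining eigenvalues from the quadratic λ² - 12λ + 24 = 0:
  Δ = 12² - 4·24 = 144 - 96 = 48,  λ = (12 ± √48)/2 = (12 ± 6.9282)/2 ≈ 9.4641 or 2.5359.
  Sorted: λ_1 = 9.4641,  λ_2 = 7,  λ_3 = 2.5359  (check: sum = 19 = tr ✓).

Step 4 — unit eigenvector for λ_1 ≈ 9.4641: v spans the null space of (Sigma - λ_1 I), whose rows are
  r_1 = (-6.4641, -1, 1),  r_2 = (-1, -0.4641, 1),  r_3 = (1, 1, -2.4641).
  v is orthogonal to every row, so take v ∝ r_1 × r_2 = ((-1)·(1) - (1)·(-0.4641), (1)·(-1) - (-6.4641)·(1), (-6.4641)·(-0.4641) - (-1)·(-1)) ≈ (-0.5359, 5.4641, 2).
  Rescale (multiply by -1 so the first nonzero entry is positive): u = (0.5359, -5.4641, -2).
  ||u|| = √((0.5359)² + (-5.4641)² + (-2)²) = √(34.1436) ≈ 5.8433,  v_1 = u/||u|| ≈ (0.0917, -0.9351, -0.3423) (||v_1|| = 1).

λ_1 = 9.4641,  λ_2 = 7,  λ_3 = 2.5359;  v_1 ≈ (0.0917, -0.9351, -0.3423)
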